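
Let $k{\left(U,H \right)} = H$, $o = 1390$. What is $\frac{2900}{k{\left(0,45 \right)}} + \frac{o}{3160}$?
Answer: $\frac{184531}{2844} \approx 64.884$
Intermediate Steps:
$\frac{2900}{k{\left(0,45 \right)}} + \frac{o}{3160} = \frac{2900}{45} + \frac{1390}{3160} = 2900 \cdot \frac{1}{45} + 1390 \cdot \frac{1}{3160} = \frac{580}{9} + \frac{139}{316} = \frac{184531}{2844}$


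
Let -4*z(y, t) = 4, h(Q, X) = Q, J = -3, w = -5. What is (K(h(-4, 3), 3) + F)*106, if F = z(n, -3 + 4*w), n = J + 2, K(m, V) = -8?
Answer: -954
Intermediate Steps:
n = -1 (n = -3 + 2 = -1)
z(y, t) = -1 (z(y, t) = -¼*4 = -1)
F = -1
(K(h(-4, 3), 3) + F)*106 = (-8 - 1)*106 = -9*106 = -954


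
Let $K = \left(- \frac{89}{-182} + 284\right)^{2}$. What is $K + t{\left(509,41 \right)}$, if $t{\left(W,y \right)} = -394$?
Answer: $\frac{2667806873}{33124} \approx 80540.0$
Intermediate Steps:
$K = \frac{2680857729}{33124}$ ($K = \left(\left(-89\right) \left(- \frac{1}{182}\right) + 284\right)^{2} = \left(\frac{89}{182} + 284\right)^{2} = \left(\frac{51777}{182}\right)^{2} = \frac{2680857729}{33124} \approx 80934.0$)
$K + t{\left(509,41 \right)} = \frac{2680857729}{33124} - 394 = \frac{2667806873}{33124}$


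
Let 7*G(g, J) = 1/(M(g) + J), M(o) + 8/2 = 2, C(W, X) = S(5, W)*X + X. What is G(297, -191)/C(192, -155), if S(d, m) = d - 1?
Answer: 1/1047025 ≈ 9.5509e-7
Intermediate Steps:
S(d, m) = -1 + d
C(W, X) = 5*X (C(W, X) = (-1 + 5)*X + X = 4*X + X = 5*X)
M(o) = -2 (M(o) = -4 + 2 = -2)
G(g, J) = 1/(7*(-2 + J))
G(297, -191)/C(192, -155) = (1/(7*(-2 - 191)))/((5*(-155))) = ((⅐)/(-193))/(-775) = ((⅐)*(-1/193))*(-1/775) = -1/1351*(-1/775) = 1/1047025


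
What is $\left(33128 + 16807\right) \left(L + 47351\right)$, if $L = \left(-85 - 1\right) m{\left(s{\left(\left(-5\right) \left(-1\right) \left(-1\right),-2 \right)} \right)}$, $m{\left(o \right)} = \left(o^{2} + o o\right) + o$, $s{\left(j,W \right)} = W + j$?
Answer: $1973680875$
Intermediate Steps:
$m{\left(o \right)} = o + 2 o^{2}$ ($m{\left(o \right)} = \left(o^{2} + o^{2}\right) + o = 2 o^{2} + o = o + 2 o^{2}$)
$L = -7826$ ($L = \left(-85 - 1\right) \left(-2 + \left(-5\right) \left(-1\right) \left(-1\right)\right) \left(1 + 2 \left(-2 + \left(-5\right) \left(-1\right) \left(-1\right)\right)\right) = - 86 \left(-2 + 5 \left(-1\right)\right) \left(1 + 2 \left(-2 + 5 \left(-1\right)\right)\right) = - 86 \left(-2 - 5\right) \left(1 + 2 \left(-2 - 5\right)\right) = - 86 \left(- 7 \left(1 + 2 \left(-7\right)\right)\right) = - 86 \left(- 7 \left(1 - 14\right)\right) = - 86 \left(\left(-7\right) \left(-13\right)\right) = \left(-86\right) 91 = -7826$)
$\left(33128 + 16807\right) \left(L + 47351\right) = \left(33128 + 16807\right) \left(-7826 + 47351\right) = 49935 \cdot 39525 = 1973680875$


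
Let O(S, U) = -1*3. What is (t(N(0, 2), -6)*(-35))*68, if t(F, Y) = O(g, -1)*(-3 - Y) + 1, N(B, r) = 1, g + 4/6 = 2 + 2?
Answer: 19040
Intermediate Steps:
g = 10/3 (g = -⅔ + (2 + 2) = -⅔ + 4 = 10/3 ≈ 3.3333)
O(S, U) = -3
t(F, Y) = 10 + 3*Y (t(F, Y) = -3*(-3 - Y) + 1 = (9 + 3*Y) + 1 = 10 + 3*Y)
(t(N(0, 2), -6)*(-35))*68 = ((10 + 3*(-6))*(-35))*68 = ((10 - 18)*(-35))*68 = -8*(-35)*68 = 280*68 = 19040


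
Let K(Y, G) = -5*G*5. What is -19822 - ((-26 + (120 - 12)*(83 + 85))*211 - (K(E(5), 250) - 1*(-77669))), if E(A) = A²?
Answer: -3771301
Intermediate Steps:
K(Y, G) = -25*G
-19822 - ((-26 + (120 - 12)*(83 + 85))*211 - (K(E(5), 250) - 1*(-77669))) = -19822 - ((-26 + (120 - 12)*(83 + 85))*211 - (-25*250 - 1*(-77669))) = -19822 - ((-26 + 108*168)*211 - (-6250 + 77669)) = -19822 - ((-26 + 18144)*211 - 1*71419) = -19822 - (18118*211 - 71419) = -19822 - (3822898 - 71419) = -19822 - 1*3751479 = -19822 - 3751479 = -3771301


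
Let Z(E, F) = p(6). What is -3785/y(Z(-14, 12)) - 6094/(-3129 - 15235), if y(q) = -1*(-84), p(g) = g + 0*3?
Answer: -17248961/385644 ≈ -44.728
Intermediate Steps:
p(g) = g (p(g) = g + 0 = g)
Z(E, F) = 6
y(q) = 84
-3785/y(Z(-14, 12)) - 6094/(-3129 - 15235) = -3785/84 - 6094/(-3129 - 15235) = -3785*1/84 - 6094/(-18364) = -3785/84 - 6094*(-1/18364) = -3785/84 + 3047/9182 = -17248961/385644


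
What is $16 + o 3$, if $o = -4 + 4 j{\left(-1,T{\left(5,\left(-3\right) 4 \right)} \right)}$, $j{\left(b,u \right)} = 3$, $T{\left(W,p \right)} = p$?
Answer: $40$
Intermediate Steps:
$o = 8$ ($o = -4 + 4 \cdot 3 = -4 + 12 = 8$)
$16 + o 3 = 16 + 8 \cdot 3 = 16 + 24 = 40$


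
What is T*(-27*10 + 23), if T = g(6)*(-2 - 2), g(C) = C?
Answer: 5928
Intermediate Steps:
T = -24 (T = 6*(-2 - 2) = 6*(-4) = -24)
T*(-27*10 + 23) = -24*(-27*10 + 23) = -24*(-270 + 23) = -24*(-247) = 5928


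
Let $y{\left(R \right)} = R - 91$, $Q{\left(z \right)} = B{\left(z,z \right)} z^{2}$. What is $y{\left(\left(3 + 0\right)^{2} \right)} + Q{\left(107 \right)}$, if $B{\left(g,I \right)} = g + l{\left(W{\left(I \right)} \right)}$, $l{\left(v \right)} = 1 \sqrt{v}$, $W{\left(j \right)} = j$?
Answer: $1224961 + 11449 \sqrt{107} \approx 1.3434 \cdot 10^{6}$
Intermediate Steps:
$l{\left(v \right)} = \sqrt{v}$
$B{\left(g,I \right)} = g + \sqrt{I}$
$Q{\left(z \right)} = z^{2} \left(z + \sqrt{z}\right)$ ($Q{\left(z \right)} = \left(z + \sqrt{z}\right) z^{2} = z^{2} \left(z + \sqrt{z}\right)$)
$y{\left(R \right)} = -91 + R$
$y{\left(\left(3 + 0\right)^{2} \right)} + Q{\left(107 \right)} = \left(-91 + \left(3 + 0\right)^{2}\right) + \left(107^{3} + 107^{\frac{5}{2}}\right) = \left(-91 + 3^{2}\right) + \left(1225043 + 11449 \sqrt{107}\right) = \left(-91 + 9\right) + \left(1225043 + 11449 \sqrt{107}\right) = -82 + \left(1225043 + 11449 \sqrt{107}\right) = 1224961 + 11449 \sqrt{107}$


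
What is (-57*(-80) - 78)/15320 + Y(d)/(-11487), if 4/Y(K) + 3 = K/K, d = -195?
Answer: 25757687/87990420 ≈ 0.29273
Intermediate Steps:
Y(K) = -2 (Y(K) = 4/(-3 + K/K) = 4/(-3 + 1) = 4/(-2) = 4*(-1/2) = -2)
(-57*(-80) - 78)/15320 + Y(d)/(-11487) = (-57*(-80) - 78)/15320 - 2/(-11487) = (4560 - 78)*(1/15320) - 2*(-1/11487) = 4482*(1/15320) + 2/11487 = 2241/7660 + 2/11487 = 25757687/87990420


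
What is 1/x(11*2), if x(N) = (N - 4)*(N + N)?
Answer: 1/792 ≈ 0.0012626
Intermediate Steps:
x(N) = 2*N*(-4 + N) (x(N) = (-4 + N)*(2*N) = 2*N*(-4 + N))
1/x(11*2) = 1/(2*(11*2)*(-4 + 11*2)) = 1/(2*22*(-4 + 22)) = 1/(2*22*18) = 1/792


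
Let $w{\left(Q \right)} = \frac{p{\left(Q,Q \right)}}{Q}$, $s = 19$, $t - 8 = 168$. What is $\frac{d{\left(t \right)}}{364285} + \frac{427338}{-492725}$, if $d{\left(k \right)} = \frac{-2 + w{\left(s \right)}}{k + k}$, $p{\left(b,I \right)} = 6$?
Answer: $- \frac{6507124113739}{7502779252925} \approx -0.8673$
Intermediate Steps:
$t = 176$ ($t = 8 + 168 = 176$)
$w{\left(Q \right)} = \frac{6}{Q}$
$d{\left(k \right)} = - \frac{16}{19 k}$ ($d{\left(k \right)} = \frac{-2 + \frac{6}{19}}{k + k} = \frac{-2 + 6 \cdot \frac{1}{19}}{2 k} = \left(-2 + \frac{6}{19}\right) \frac{1}{2 k} = - \frac{32 \frac{1}{2 k}}{19} = - \frac{16}{19 k}$)
$\frac{d{\left(t \right)}}{364285} + \frac{427338}{-492725} = \frac{\left(- \frac{16}{19}\right) \frac{1}{176}}{364285} + \frac{427338}{-492725} = \left(- \frac{16}{19}\right) \frac{1}{176} \cdot \frac{1}{364285} + 427338 \left(- \frac{1}{492725}\right) = \left(- \frac{1}{209}\right) \frac{1}{364285} - \frac{427338}{492725} = - \frac{1}{76135565} - \frac{427338}{492725} = - \frac{6507124113739}{7502779252925}$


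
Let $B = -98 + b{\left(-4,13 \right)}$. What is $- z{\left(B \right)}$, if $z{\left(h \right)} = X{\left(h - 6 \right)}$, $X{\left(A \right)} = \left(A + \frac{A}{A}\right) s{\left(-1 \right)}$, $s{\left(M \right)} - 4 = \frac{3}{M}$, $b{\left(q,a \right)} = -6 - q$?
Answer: $105$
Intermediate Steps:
$B = -100$ ($B = -98 - 2 = -100$)
$s{\left(M \right)} = 4 + \frac{3}{M}$
$X{\left(A \right)} = 1 + A$ ($X{\left(A \right)} = \left(A + \frac{A}{A}\right) \left(4 + \frac{3}{-1}\right) = \left(A + 1\right) \left(4 + 3 \left(-1\right)\right) = \left(1 + A\right) \left(4 - 3\right) = \left(1 + A\right) 1 = 1 + A$)
$z{\left(h \right)} = -5 + h$ ($z{\left(h \right)} = 1 + \left(h - 6\right) = 1 + \left(-6 + h\right) = -5 + h$)
$- z{\left(B \right)} = - (-5 - 100) = \left(-1\right) \left(-105\right) = 105$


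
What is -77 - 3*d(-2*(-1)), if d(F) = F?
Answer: -83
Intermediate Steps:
-77 - 3*d(-2*(-1)) = -77 - (-6)*(-1) = -77 - 3*2 = -77 - 6 = -83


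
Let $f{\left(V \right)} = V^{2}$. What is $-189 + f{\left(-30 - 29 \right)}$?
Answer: $3292$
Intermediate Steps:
$-189 + f{\left(-30 - 29 \right)} = -189 + \left(-30 - 29\right)^{2} = -189 + \left(-59\right)^{2} = -189 + 3481 = 3292$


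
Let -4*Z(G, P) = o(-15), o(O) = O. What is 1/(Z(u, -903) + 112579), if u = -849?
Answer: 4/450331 ≈ 8.8824e-6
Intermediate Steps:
Z(G, P) = 15/4 (Z(G, P) = -¼*(-15) = 15/4)
1/(Z(u, -903) + 112579) = 1/(15/4 + 112579) = 1/(450331/4) = 4/450331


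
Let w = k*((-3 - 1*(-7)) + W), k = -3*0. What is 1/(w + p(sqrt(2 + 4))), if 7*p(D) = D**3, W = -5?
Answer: 7*sqrt(6)/36 ≈ 0.47629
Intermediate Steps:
k = 0
w = 0 (w = 0*((-3 - 1*(-7)) - 5) = 0*((-3 + 7) - 5) = 0*(4 - 5) = 0*(-1) = 0)
p(D) = D**3/7
1/(w + p(sqrt(2 + 4))) = 1/(0 + (sqrt(2 + 4))**3/7) = 1/(0 + (sqrt(6))**3/7) = 1/(0 + (6*sqrt(6))/7) = 1/(0 + 6*sqrt(6)/7) = 1/(6*sqrt(6)/7) = 7*sqrt(6)/36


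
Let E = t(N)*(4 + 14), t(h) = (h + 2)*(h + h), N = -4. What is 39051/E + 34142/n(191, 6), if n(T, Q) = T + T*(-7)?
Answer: 1939975/18336 ≈ 105.80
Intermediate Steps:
n(T, Q) = -6*T (n(T, Q) = T - 7*T = -6*T)
t(h) = 2*h*(2 + h) (t(h) = (2 + h)*(2*h) = 2*h*(2 + h))
E = 288 (E = (2*(-4)*(2 - 4))*(4 + 14) = (2*(-4)*(-2))*18 = 16*18 = 288)
39051/E + 34142/n(191, 6) = 39051/288 + 34142/((-6*191)) = 39051*(1/288) + 34142/(-1146) = 4339/32 + 34142*(-1/1146) = 4339/32 - 17071/573 = 1939975/18336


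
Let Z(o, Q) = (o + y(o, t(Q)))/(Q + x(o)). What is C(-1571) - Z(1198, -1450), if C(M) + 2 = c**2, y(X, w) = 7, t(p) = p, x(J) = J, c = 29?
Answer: 212633/252 ≈ 843.78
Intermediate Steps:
C(M) = 839 (C(M) = -2 + 29**2 = -2 + 841 = 839)
Z(o, Q) = (7 + o)/(Q + o) (Z(o, Q) = (o + 7)/(Q + o) = (7 + o)/(Q + o))
C(-1571) - Z(1198, -1450) = 839 - (7 + 1198)/(-1450 + 1198) = 839 - 1205/(-252) = 839 - (-1)*1205/252 = 839 - 1*(-1205/252) = 839 + 1205/252 = 212633/252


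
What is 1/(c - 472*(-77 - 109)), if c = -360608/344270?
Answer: 172135/15111895616 ≈ 1.1391e-5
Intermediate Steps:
c = -180304/172135 (c = -360608*1/344270 = -180304/172135 ≈ -1.0475)
1/(c - 472*(-77 - 109)) = 1/(-180304/172135 - 472*(-77 - 109)) = 1/(-180304/172135 - 472*(-186)) = 1/(-180304/172135 + 87792) = 1/(15111895616/172135) = 172135/15111895616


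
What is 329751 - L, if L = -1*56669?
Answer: 386420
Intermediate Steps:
L = -56669
329751 - L = 329751 - 1*(-56669) = 329751 + 56669 = 386420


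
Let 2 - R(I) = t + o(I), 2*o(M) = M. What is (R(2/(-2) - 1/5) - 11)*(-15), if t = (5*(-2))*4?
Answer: -474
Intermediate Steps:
o(M) = M/2
t = -40 (t = -10*4 = -40)
R(I) = 42 - I/2 (R(I) = 2 - (-40 + I/2) = 2 + (40 - I/2) = 42 - I/2)
(R(2/(-2) - 1/5) - 11)*(-15) = ((42 - (2/(-2) - 1/5)/2) - 11)*(-15) = ((42 - (2*(-½) - 1*⅕)/2) - 11)*(-15) = ((42 - (-1 - ⅕)/2) - 11)*(-15) = ((42 - ½*(-6/5)) - 11)*(-15) = ((42 + ⅗) - 11)*(-15) = (213/5 - 11)*(-15) = (158/5)*(-15) = -474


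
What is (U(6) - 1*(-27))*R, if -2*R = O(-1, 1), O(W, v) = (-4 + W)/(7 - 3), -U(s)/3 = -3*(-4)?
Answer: -45/8 ≈ -5.6250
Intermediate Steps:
U(s) = -36 (U(s) = -(-9)*(-4) = -3*12 = -36)
O(W, v) = -1 + W/4 (O(W, v) = (-4 + W)/4 = (-4 + W)*(1/4) = -1 + W/4)
R = 5/8 (R = -(-1 + (1/4)*(-1))/2 = -(-1 - 1/4)/2 = -1/2*(-5/4) = 5/8 ≈ 0.62500)
(U(6) - 1*(-27))*R = (-36 - 1*(-27))*(5/8) = (-36 + 27)*(5/8) = -9*5/8 = -45/8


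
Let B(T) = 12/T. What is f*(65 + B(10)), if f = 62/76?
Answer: 10261/190 ≈ 54.005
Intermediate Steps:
f = 31/38 (f = 62*(1/76) = 31/38 ≈ 0.81579)
f*(65 + B(10)) = 31*(65 + 12/10)/38 = 31*(65 + 12*(⅒))/38 = 31*(65 + 6/5)/38 = (31/38)*(331/5) = 10261/190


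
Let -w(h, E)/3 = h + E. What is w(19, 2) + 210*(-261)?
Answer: -54873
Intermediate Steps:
w(h, E) = -3*E - 3*h (w(h, E) = -3*(h + E) = -3*(E + h) = -3*E - 3*h)
w(19, 2) + 210*(-261) = (-3*2 - 3*19) + 210*(-261) = (-6 - 57) - 54810 = -63 - 54810 = -54873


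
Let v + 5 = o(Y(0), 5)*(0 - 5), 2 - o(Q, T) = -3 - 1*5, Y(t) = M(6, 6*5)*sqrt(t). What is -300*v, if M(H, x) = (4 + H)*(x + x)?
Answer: 16500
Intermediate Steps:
M(H, x) = 2*x*(4 + H) (M(H, x) = (4 + H)*(2*x) = 2*x*(4 + H))
Y(t) = 600*sqrt(t) (Y(t) = (2*(6*5)*(4 + 6))*sqrt(t) = (2*30*10)*sqrt(t) = 600*sqrt(t))
o(Q, T) = 10 (o(Q, T) = 2 - (-3 - 1*5) = 2 - (-3 - 5) = 2 - 1*(-8) = 2 + 8 = 10)
v = -55 (v = -5 + 10*(0 - 5) = -5 + 10*(-5) = -5 - 50 = -55)
-300*v = -300*(-55) = 16500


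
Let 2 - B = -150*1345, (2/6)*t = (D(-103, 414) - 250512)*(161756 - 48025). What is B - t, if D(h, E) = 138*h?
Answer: 90322859870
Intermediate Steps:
t = -90322658118 (t = 3*((138*(-103) - 250512)*(161756 - 48025)) = 3*((-14214 - 250512)*113731) = 3*(-264726*113731) = 3*(-30107552706) = -90322658118)
B = 201752 (B = 2 - (-150)*1345 = 2 - 1*(-201750) = 2 + 201750 = 201752)
B - t = 201752 - 1*(-90322658118) = 201752 + 90322658118 = 90322859870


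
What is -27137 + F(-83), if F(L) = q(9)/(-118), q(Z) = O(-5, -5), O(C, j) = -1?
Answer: -3202165/118 ≈ -27137.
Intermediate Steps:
q(Z) = -1
F(L) = 1/118 (F(L) = -1/(-118) = -1*(-1/118) = 1/118)
-27137 + F(-83) = -27137 + 1/118 = -3202165/118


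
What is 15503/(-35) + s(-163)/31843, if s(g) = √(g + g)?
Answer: -15503/35 + I*√326/31843 ≈ -442.94 + 0.00056702*I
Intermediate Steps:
s(g) = √2*√g (s(g) = √(2*g) = √2*√g)
15503/(-35) + s(-163)/31843 = 15503/(-35) + (√2*√(-163))/31843 = 15503*(-1/35) + (√2*(I*√163))*(1/31843) = -15503/35 + (I*√326)*(1/31843) = -15503/35 + I*√326/31843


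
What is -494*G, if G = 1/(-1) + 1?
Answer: 0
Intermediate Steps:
G = 0 (G = -1 + 1 = 0)
-494*G = -494*0 = 0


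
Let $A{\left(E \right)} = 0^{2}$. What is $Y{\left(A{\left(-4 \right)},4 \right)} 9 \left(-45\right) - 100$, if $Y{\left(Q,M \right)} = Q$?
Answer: $-100$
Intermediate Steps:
$A{\left(E \right)} = 0$
$Y{\left(A{\left(-4 \right)},4 \right)} 9 \left(-45\right) - 100 = 0 \cdot 9 \left(-45\right) - 100 = 0 \left(-45\right) - 100 = 0 - 100 = -100$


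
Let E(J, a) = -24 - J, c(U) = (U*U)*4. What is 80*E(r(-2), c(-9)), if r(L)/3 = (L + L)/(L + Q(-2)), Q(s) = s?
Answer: -2160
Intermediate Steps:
c(U) = 4*U² (c(U) = U²*4 = 4*U²)
r(L) = 6*L/(-2 + L) (r(L) = 3*((L + L)/(L - 2)) = 3*((2*L)/(-2 + L)) = 3*(2*L/(-2 + L)) = 6*L/(-2 + L))
80*E(r(-2), c(-9)) = 80*(-24 - 6*(-2)/(-2 - 2)) = 80*(-24 - 6*(-2)/(-4)) = 80*(-24 - 6*(-2)*(-1)/4) = 80*(-24 - 1*3) = 80*(-24 - 3) = 80*(-27) = -2160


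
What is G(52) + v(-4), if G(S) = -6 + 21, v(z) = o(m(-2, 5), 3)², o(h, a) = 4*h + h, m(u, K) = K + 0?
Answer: 640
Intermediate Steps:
m(u, K) = K
o(h, a) = 5*h
v(z) = 625 (v(z) = (5*5)² = 25² = 625)
G(S) = 15
G(52) + v(-4) = 15 + 625 = 640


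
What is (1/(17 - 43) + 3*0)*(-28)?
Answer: 14/13 ≈ 1.0769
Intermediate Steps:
(1/(17 - 43) + 3*0)*(-28) = (1/(-26) + 0)*(-28) = (-1/26 + 0)*(-28) = -1/26*(-28) = 14/13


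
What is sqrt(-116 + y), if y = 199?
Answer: sqrt(83) ≈ 9.1104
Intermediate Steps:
sqrt(-116 + y) = sqrt(-116 + 199) = sqrt(83)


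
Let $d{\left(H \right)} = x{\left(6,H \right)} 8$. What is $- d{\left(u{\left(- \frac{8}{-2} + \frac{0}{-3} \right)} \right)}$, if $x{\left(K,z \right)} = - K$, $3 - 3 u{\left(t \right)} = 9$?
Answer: $48$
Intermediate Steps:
$u{\left(t \right)} = -2$ ($u{\left(t \right)} = 1 - 3 = -2$)
$d{\left(H \right)} = -48$ ($d{\left(H \right)} = \left(-1\right) 6 \cdot 8 = \left(-6\right) 8 = -48$)
$- d{\left(u{\left(- \frac{8}{-2} + \frac{0}{-3} \right)} \right)} = \left(-1\right) \left(-48\right) = 48$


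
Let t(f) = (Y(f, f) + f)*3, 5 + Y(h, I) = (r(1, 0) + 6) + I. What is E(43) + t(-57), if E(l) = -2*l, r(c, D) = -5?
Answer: -440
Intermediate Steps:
Y(h, I) = -4 + I (Y(h, I) = -5 + ((-5 + 6) + I) = -5 + (1 + I) = -4 + I)
E(l) = -2*l
t(f) = -12 + 6*f (t(f) = ((-4 + f) + f)*3 = (-4 + 2*f)*3 = -12 + 6*f)
E(43) + t(-57) = -2*43 + (-12 + 6*(-57)) = -86 + (-12 - 342) = -86 - 354 = -440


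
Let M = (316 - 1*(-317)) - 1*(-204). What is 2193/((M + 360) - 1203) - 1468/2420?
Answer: -442989/1210 ≈ -366.11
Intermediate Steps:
M = 837 (M = (316 + 317) + 204 = 633 + 204 = 837)
2193/((M + 360) - 1203) - 1468/2420 = 2193/((837 + 360) - 1203) - 1468/2420 = 2193/(1197 - 1203) - 1468*1/2420 = 2193/(-6) - 367/605 = 2193*(-⅙) - 367/605 = -731/2 - 367/605 = -442989/1210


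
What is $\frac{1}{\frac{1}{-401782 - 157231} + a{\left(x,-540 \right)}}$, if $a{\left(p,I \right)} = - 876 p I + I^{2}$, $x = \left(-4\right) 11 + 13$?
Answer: $- \frac{559013}{8034492604321} \approx -6.9577 \cdot 10^{-8}$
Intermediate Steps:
$x = -31$ ($x = -44 + 13 = -31$)
$a{\left(p,I \right)} = I^{2} - 876 I p$ ($a{\left(p,I \right)} = - 876 I p + I^{2} = I^{2} - 876 I p$)
$\frac{1}{\frac{1}{-401782 - 157231} + a{\left(x,-540 \right)}} = \frac{1}{\frac{1}{-401782 - 157231} - 540 \left(-540 - -27156\right)} = \frac{1}{\frac{1}{-559013} - 540 \left(-540 + 27156\right)} = \frac{1}{- \frac{1}{559013} - 14372640} = \frac{1}{- \frac{8034492604321}{559013}} = - \frac{559013}{8034492604321}$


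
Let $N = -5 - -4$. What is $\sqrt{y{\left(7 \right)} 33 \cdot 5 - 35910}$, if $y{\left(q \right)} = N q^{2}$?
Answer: $i \sqrt{43995} \approx 209.75 i$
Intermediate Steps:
$N = -1$ ($N = -5 + 4 = -1$)
$y{\left(q \right)} = - q^{2}$
$\sqrt{y{\left(7 \right)} 33 \cdot 5 - 35910} = \sqrt{- 7^{2} \cdot 33 \cdot 5 - 35910} = \sqrt{\left(-1\right) 49 \cdot 33 \cdot 5 - 35910} = \sqrt{\left(-49\right) 33 \cdot 5 - 35910} = \sqrt{\left(-1617\right) 5 - 35910} = \sqrt{-8085 - 35910} = \sqrt{-43995} = i \sqrt{43995}$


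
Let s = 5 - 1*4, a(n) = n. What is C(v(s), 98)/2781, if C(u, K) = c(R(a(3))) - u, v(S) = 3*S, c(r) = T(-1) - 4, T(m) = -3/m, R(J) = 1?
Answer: -4/2781 ≈ -0.0014383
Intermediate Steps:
s = 1 (s = 5 - 4 = 1)
c(r) = -1 (c(r) = -3/(-1) - 4 = -3*(-1) - 4 = 3 - 4 = -1)
C(u, K) = -1 - u
C(v(s), 98)/2781 = (-1 - 3)/2781 = (-1 - 1*3)*(1/2781) = (-1 - 3)*(1/2781) = -4*1/2781 = -4/2781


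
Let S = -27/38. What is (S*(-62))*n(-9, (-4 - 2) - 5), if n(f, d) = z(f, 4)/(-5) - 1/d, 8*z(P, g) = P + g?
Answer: 837/88 ≈ 9.5114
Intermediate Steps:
z(P, g) = P/8 + g/8 (z(P, g) = (P + g)/8 = P/8 + g/8)
S = -27/38 (S = -27*1/38 = -27/38 ≈ -0.71053)
n(f, d) = -⅒ - 1/d - f/40 (n(f, d) = (f/8 + (⅛)*4)/(-5) - 1/d = (f/8 + ½)*(-⅕) - 1/d = (½ + f/8)*(-⅕) - 1/d = (-⅒ - f/40) - 1/d = -⅒ - 1/d - f/40)
(S*(-62))*n(-9, (-4 - 2) - 5) = (-27/38*(-62))*((-40 + ((-4 - 2) - 5)*(-4 - 1*(-9)))/(40*((-4 - 2) - 5))) = 837*((-40 + (-6 - 5)*(-4 + 9))/(40*(-6 - 5)))/19 = 837*((1/40)*(-40 - 11*5)/(-11))/19 = 837*((1/40)*(-1/11)*(-40 - 55))/19 = 837*((1/40)*(-1/11)*(-95))/19 = (837/19)*(19/88) = 837/88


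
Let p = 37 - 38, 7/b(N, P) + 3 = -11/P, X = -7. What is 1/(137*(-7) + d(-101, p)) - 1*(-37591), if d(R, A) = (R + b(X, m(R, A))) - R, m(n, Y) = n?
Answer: 10553109093/280735 ≈ 37591.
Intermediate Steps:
b(N, P) = 7/(-3 - 11/P)
p = -1
d(R, A) = -7*R/(11 + 3*R) (d(R, A) = (R - 7*R/(11 + 3*R)) - R = -7*R/(11 + 3*R))
1/(137*(-7) + d(-101, p)) - 1*(-37591) = 1/(137*(-7) - 7*(-101)/(11 + 3*(-101))) - 1*(-37591) = 1/(-959 - 7*(-101)/(11 - 303)) + 37591 = 1/(-959 - 7*(-101)/(-292)) + 37591 = 1/(-959 - 7*(-101)*(-1/292)) + 37591 = 1/(-959 - 707/292) + 37591 = 1/(-280735/292) + 37591 = -292/280735 + 37591 = 10553109093/280735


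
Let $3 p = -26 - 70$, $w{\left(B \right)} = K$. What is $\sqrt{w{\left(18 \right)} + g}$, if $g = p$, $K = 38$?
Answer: $\sqrt{6} \approx 2.4495$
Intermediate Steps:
$w{\left(B \right)} = 38$
$p = -32$ ($p = \frac{-26 - 70}{3} = \frac{1}{3} \left(-96\right) = -32$)
$g = -32$
$\sqrt{w{\left(18 \right)} + g} = \sqrt{38 - 32} = \sqrt{6}$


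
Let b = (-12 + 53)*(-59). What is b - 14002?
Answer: -16421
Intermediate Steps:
b = -2419 (b = 41*(-59) = -2419)
b - 14002 = -2419 - 14002 = -16421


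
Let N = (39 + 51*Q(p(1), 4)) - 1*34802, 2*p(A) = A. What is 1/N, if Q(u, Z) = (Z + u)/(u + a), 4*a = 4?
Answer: -1/34610 ≈ -2.8893e-5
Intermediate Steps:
a = 1 (a = (¼)*4 = 1)
p(A) = A/2
Q(u, Z) = (Z + u)/(1 + u) (Q(u, Z) = (Z + u)/(u + 1) = (Z + u)/(1 + u))
N = -34610 (N = (39 + 51*((4 + (½)*1)/(1 + (½)*1))) - 1*34802 = (39 + 51*((4 + ½)/(1 + ½))) - 34802 = (39 + 51*((9/2)/(3/2))) - 34802 = (39 + 51*((⅔)*(9/2))) - 34802 = (39 + 51*3) - 34802 = (39 + 153) - 34802 = 192 - 34802 = -34610)
1/N = 1/(-34610) = -1/34610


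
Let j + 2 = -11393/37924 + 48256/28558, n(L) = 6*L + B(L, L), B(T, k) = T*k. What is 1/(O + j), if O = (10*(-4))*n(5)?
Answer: -541516796/1191667635167 ≈ -0.00045442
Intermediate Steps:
n(L) = L**2 + 6*L (n(L) = 6*L + L*L = 6*L + L**2 = L**2 + 6*L)
O = -2200 (O = (10*(-4))*(5*(6 + 5)) = -200*11 = -40*55 = -2200)
j = -330683967/541516796 (j = -2 + (-11393/37924 + 48256/28558) = -2 + (-11393*1/37924 + 48256*(1/28558)) = -2 + (-11393/37924 + 24128/14279) = -2 + 752349625/541516796 = -330683967/541516796 ≈ -0.61066)
1/(O + j) = 1/(-2200 - 330683967/541516796) = 1/(-1191667635167/541516796) = -541516796/1191667635167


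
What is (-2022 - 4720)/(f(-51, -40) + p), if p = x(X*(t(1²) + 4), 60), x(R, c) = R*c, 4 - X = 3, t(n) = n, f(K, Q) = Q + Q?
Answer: -3371/110 ≈ -30.645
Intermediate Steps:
f(K, Q) = 2*Q
X = 1 (X = 4 - 1*3 = 4 - 3 = 1)
p = 300 (p = (1*(1² + 4))*60 = (1*(1 + 4))*60 = (1*5)*60 = 5*60 = 300)
(-2022 - 4720)/(f(-51, -40) + p) = (-2022 - 4720)/(2*(-40) + 300) = -6742/(-80 + 300) = -6742/220 = -6742*1/220 = -3371/110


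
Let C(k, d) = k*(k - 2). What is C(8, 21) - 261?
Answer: -213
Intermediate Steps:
C(k, d) = k*(-2 + k)
C(8, 21) - 261 = 8*(-2 + 8) - 261 = 8*6 - 261 = 48 - 261 = -213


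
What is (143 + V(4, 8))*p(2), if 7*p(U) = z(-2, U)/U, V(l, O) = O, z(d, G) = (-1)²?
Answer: 151/14 ≈ 10.786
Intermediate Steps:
z(d, G) = 1
p(U) = 1/(7*U) (p(U) = (1/U)/7 = 1/(7*U))
(143 + V(4, 8))*p(2) = (143 + 8)*((⅐)/2) = 151*((⅐)*(½)) = 151*(1/14) = 151/14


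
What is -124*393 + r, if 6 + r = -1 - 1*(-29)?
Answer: -48710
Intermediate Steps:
r = 22 (r = -6 + (-1 - 1*(-29)) = -6 + (-1 + 29) = -6 + 28 = 22)
-124*393 + r = -124*393 + 22 = -48732 + 22 = -48710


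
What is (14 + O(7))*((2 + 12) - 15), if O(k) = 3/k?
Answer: -101/7 ≈ -14.429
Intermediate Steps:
(14 + O(7))*((2 + 12) - 15) = (14 + 3/7)*((2 + 12) - 15) = (14 + 3*(1/7))*(14 - 15) = (14 + 3/7)*(-1) = (101/7)*(-1) = -101/7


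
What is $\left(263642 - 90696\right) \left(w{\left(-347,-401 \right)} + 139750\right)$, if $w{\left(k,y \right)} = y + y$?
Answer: $24030500808$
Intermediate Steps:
$w{\left(k,y \right)} = 2 y$
$\left(263642 - 90696\right) \left(w{\left(-347,-401 \right)} + 139750\right) = \left(263642 - 90696\right) \left(2 \left(-401\right) + 139750\right) = 172946 \left(-802 + 139750\right) = 172946 \cdot 138948 = 24030500808$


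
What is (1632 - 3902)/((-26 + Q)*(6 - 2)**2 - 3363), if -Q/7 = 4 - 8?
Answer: 2270/3331 ≈ 0.68148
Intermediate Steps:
Q = 28 (Q = -7*(4 - 8) = -7*(-4) = 28)
(1632 - 3902)/((-26 + Q)*(6 - 2)**2 - 3363) = (1632 - 3902)/((-26 + 28)*(6 - 2)**2 - 3363) = -2270/(2*4**2 - 3363) = -2270/(2*16 - 3363) = -2270/(32 - 3363) = -2270/(-3331) = -2270*(-1/3331) = 2270/3331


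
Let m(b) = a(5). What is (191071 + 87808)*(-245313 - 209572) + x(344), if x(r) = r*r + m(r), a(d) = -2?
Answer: -126857755581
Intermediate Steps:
m(b) = -2
x(r) = -2 + r² (x(r) = r*r - 2 = r² - 2 = -2 + r²)
(191071 + 87808)*(-245313 - 209572) + x(344) = (191071 + 87808)*(-245313 - 209572) + (-2 + 344²) = 278879*(-454885) + (-2 + 118336) = -126857873915 + 118334 = -126857755581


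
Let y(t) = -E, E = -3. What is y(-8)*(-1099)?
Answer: -3297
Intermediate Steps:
y(t) = 3 (y(t) = -1*(-3) = 3)
y(-8)*(-1099) = 3*(-1099) = -3297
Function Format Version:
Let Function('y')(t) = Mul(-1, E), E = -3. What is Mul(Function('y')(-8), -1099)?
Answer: -3297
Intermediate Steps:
Function('y')(t) = 3 (Function('y')(t) = Mul(-1, -3) = 3)
Mul(Function('y')(-8), -1099) = Mul(3, -1099) = -3297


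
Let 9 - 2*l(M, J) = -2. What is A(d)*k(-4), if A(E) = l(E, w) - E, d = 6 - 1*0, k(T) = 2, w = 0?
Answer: -1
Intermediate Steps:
l(M, J) = 11/2 (l(M, J) = 9/2 - 1/2*(-2) = 9/2 + 1 = 11/2)
d = 6 (d = 6 + 0 = 6)
A(E) = 11/2 - E
A(d)*k(-4) = (11/2 - 1*6)*2 = (11/2 - 6)*2 = -1/2*2 = -1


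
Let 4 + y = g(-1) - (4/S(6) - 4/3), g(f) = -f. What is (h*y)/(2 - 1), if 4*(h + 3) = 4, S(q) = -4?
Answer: 4/3 ≈ 1.3333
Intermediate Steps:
h = -2 (h = -3 + (¼)*4 = -3 + 1 = -2)
y = -⅔ (y = -4 + (-1*(-1) - (4/(-4) - 4/3)) = -4 + (1 - (4*(-¼) - 4*⅓)) = -4 + (1 - (-1 - 4/3)) = -4 + (1 - 1*(-7/3)) = -4 + (1 + 7/3) = -4 + 10/3 = -⅔ ≈ -0.66667)
(h*y)/(2 - 1) = (-2*(-⅔))/(2 - 1) = (4/3)/1 = (4/3)*1 = 4/3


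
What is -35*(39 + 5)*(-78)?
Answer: 120120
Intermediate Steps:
-35*(39 + 5)*(-78) = -35*44*(-78) = -1540*(-78) = 120120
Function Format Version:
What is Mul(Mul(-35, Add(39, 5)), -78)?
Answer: 120120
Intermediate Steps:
Mul(Mul(-35, Add(39, 5)), -78) = Mul(Mul(-35, 44), -78) = Mul(-1540, -78) = 120120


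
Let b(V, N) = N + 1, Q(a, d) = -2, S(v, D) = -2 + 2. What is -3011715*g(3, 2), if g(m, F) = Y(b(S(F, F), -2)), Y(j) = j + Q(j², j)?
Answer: 9035145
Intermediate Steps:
S(v, D) = 0
b(V, N) = 1 + N
Y(j) = -2 + j (Y(j) = j - 2 = -2 + j)
g(m, F) = -3 (g(m, F) = -2 + (1 - 2) = -2 - 1 = -3)
-3011715*g(3, 2) = -3011715*(-3) = 9035145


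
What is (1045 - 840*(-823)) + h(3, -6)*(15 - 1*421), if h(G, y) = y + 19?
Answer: 687087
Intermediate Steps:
h(G, y) = 19 + y
(1045 - 840*(-823)) + h(3, -6)*(15 - 1*421) = (1045 - 840*(-823)) + (19 - 6)*(15 - 1*421) = (1045 + 691320) + 13*(15 - 421) = 692365 + 13*(-406) = 692365 - 5278 = 687087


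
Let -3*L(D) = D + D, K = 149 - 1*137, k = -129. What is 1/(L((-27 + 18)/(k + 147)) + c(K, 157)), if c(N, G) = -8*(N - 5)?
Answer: -3/167 ≈ -0.017964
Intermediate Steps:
K = 12 (K = 149 - 137 = 12)
c(N, G) = 40 - 8*N (c(N, G) = -8*(-5 + N) = 40 - 8*N)
L(D) = -2*D/3 (L(D) = -(D + D)/3 = -2*D/3)
1/(L((-27 + 18)/(k + 147)) + c(K, 157)) = 1/(-2*(-27 + 18)/(3*(-129 + 147)) + (40 - 8*12)) = 1/(-(-6)/18 + (40 - 96)) = 1/(-(-6)/18 - 56) = 1/(-⅔*(-½) - 56) = 1/(⅓ - 56) = 1/(-167/3) = -3/167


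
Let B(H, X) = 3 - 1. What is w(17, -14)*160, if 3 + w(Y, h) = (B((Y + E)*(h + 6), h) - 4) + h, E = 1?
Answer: -3040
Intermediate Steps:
B(H, X) = 2
w(Y, h) = -5 + h (w(Y, h) = -3 + ((2 - 4) + h) = -3 + (-2 + h) = -5 + h)
w(17, -14)*160 = (-5 - 14)*160 = -19*160 = -3040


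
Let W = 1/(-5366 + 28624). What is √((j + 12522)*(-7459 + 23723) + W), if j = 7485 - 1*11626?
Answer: √73734024455520634/23258 ≈ 11675.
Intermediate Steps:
j = -4141 (j = 7485 - 11626 = -4141)
W = 1/23258 ≈ 4.2996e-5
√((j + 12522)*(-7459 + 23723) + W) = √((-4141 + 12522)*(-7459 + 23723) + 1/23258) = √(8381*16264 + 1/23258) = √(136308584 + 1/23258) = √(3170265046673/23258) = √73734024455520634/23258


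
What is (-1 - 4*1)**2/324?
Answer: 25/324 ≈ 0.077160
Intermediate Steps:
(-1 - 4*1)**2/324 = (-1 - 4)**2*(1/324) = (-5)**2*(1/324) = 25*(1/324) = 25/324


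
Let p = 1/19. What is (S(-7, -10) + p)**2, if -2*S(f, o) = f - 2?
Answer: 29929/1444 ≈ 20.726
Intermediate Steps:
p = 1/19 ≈ 0.052632
S(f, o) = 1 - f/2 (S(f, o) = -(f - 2)/2 = -(-2 + f)/2 = 1 - f/2)
(S(-7, -10) + p)**2 = ((1 - 1/2*(-7)) + 1/19)**2 = ((1 + 7/2) + 1/19)**2 = (9/2 + 1/19)**2 = (173/38)**2 = 29929/1444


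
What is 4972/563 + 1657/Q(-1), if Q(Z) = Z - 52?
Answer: -669375/29839 ≈ -22.433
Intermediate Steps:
Q(Z) = -52 + Z
4972/563 + 1657/Q(-1) = 4972/563 + 1657/(-52 - 1) = 4972*(1/563) + 1657/(-53) = 4972/563 + 1657*(-1/53) = 4972/563 - 1657/53 = -669375/29839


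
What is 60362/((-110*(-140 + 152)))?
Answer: -30181/660 ≈ -45.729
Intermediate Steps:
60362/((-110*(-140 + 152))) = 60362/((-110*12)) = 60362/(-1320) = 60362*(-1/1320) = -30181/660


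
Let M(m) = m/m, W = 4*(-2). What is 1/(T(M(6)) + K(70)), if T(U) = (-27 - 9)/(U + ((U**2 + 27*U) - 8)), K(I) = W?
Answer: -7/68 ≈ -0.10294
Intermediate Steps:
W = -8
M(m) = 1
K(I) = -8
T(U) = -36/(-8 + U**2 + 28*U) (T(U) = -36/(U + (-8 + U**2 + 27*U)) = -36/(-8 + U**2 + 28*U))
1/(T(M(6)) + K(70)) = 1/(-36/(-8 + 1**2 + 28*1) - 8) = 1/(-36/(-8 + 1 + 28) - 8) = 1/(-36/21 - 8) = 1/(-36*1/21 - 8) = 1/(-12/7 - 8) = 1/(-68/7) = -7/68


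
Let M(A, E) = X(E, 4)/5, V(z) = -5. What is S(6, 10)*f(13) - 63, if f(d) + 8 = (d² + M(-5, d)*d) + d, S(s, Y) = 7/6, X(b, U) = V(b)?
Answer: 749/6 ≈ 124.83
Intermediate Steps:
X(b, U) = -5
M(A, E) = -1 (M(A, E) = -5/5 = -5*⅕ = -1)
S(s, Y) = 7/6 (S(s, Y) = 7*(⅙) = 7/6)
f(d) = -8 + d² (f(d) = -8 + ((d² - d) + d) = -8 + d²)
S(6, 10)*f(13) - 63 = 7*(-8 + 13²)/6 - 63 = 7*(-8 + 169)/6 - 63 = (7/6)*161 - 63 = 1127/6 - 63 = 749/6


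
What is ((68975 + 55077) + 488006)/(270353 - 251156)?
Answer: 612058/19197 ≈ 31.883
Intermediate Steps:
((68975 + 55077) + 488006)/(270353 - 251156) = (124052 + 488006)/19197 = 612058*(1/19197) = 612058/19197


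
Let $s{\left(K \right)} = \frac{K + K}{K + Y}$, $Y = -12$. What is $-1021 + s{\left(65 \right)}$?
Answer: $- \frac{53983}{53} \approx -1018.5$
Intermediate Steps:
$s{\left(K \right)} = \frac{2 K}{-12 + K}$ ($s{\left(K \right)} = \frac{K + K}{K - 12} = \frac{2 K}{-12 + K}$)
$-1021 + s{\left(65 \right)} = -1021 + 2 \cdot 65 \frac{1}{-12 + 65} = -1021 + 2 \cdot 65 \cdot \frac{1}{53} = -1021 + \frac{130}{53} = - \frac{53983}{53}$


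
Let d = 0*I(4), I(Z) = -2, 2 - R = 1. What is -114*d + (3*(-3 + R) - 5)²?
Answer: 121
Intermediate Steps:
R = 1 (R = 2 - 1*1 = 2 - 1 = 1)
d = 0 (d = 0*(-2) = 0)
-114*d + (3*(-3 + R) - 5)² = -114*0 + (3*(-3 + 1) - 5)² = 0 + (3*(-2) - 5)² = 0 + (-6 - 5)² = 0 + (-11)² = 0 + 121 = 121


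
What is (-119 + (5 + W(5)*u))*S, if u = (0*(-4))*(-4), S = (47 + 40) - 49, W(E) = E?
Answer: -4332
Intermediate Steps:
S = 38 (S = 87 - 49 = 38)
u = 0 (u = 0*(-4) = 0)
(-119 + (5 + W(5)*u))*S = (-119 + (5 + 5*0))*38 = (-119 + (5 + 0))*38 = (-119 + 5)*38 = -114*38 = -4332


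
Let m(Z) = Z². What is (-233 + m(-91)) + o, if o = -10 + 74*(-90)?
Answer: 1378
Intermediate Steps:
o = -6670 (o = -10 - 6660 = -6670)
(-233 + m(-91)) + o = (-233 + (-91)²) - 6670 = (-233 + 8281) - 6670 = 8048 - 6670 = 1378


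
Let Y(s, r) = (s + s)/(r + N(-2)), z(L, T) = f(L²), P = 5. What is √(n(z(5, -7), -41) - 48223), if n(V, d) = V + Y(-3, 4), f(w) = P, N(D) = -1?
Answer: 2*I*√12055 ≈ 219.59*I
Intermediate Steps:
f(w) = 5
z(L, T) = 5
Y(s, r) = 2*s/(-1 + r) (Y(s, r) = (s + s)/(r - 1) = (2*s)/(-1 + r) = 2*s/(-1 + r))
n(V, d) = -2 + V (n(V, d) = V + 2*(-3)/(-1 + 4) = V + 2*(-3)/3 = V + 2*(-3)*(⅓) = V - 2 = -2 + V)
√(n(z(5, -7), -41) - 48223) = √((-2 + 5) - 48223) = √(3 - 48223) = √(-48220) = 2*I*√12055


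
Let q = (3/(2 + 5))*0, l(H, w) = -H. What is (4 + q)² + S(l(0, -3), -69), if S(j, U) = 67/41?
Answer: 723/41 ≈ 17.634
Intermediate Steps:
S(j, U) = 67/41 (S(j, U) = 67*(1/41) = 67/41)
q = 0 (q = (3/7)*0 = 0)
(4 + q)² + S(l(0, -3), -69) = (4 + 0)² + 67/41 = 4² + 67/41 = 16 + 67/41 = 723/41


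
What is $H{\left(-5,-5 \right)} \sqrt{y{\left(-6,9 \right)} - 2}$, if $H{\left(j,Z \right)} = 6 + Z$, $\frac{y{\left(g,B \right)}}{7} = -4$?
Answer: $i \sqrt{30} \approx 5.4772 i$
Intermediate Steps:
$y{\left(g,B \right)} = -28$ ($y{\left(g,B \right)} = 7 \left(-4\right) = -28$)
$H{\left(-5,-5 \right)} \sqrt{y{\left(-6,9 \right)} - 2} = \left(6 - 5\right) \sqrt{-28 - 2} = 1 \sqrt{-30} = 1 i \sqrt{30} = i \sqrt{30}$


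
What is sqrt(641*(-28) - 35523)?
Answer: I*sqrt(53471) ≈ 231.24*I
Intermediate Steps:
sqrt(641*(-28) - 35523) = sqrt(-17948 - 35523) = sqrt(-53471) = I*sqrt(53471)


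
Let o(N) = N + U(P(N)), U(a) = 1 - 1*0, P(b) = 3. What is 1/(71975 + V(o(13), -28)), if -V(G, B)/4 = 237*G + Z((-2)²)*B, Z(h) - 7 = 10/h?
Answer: 1/59767 ≈ 1.6732e-5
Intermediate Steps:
Z(h) = 7 + 10/h
U(a) = 1 (U(a) = 1 + 0 = 1)
o(N) = 1 + N (o(N) = N + 1 = 1 + N)
V(G, B) = -948*G - 38*B (V(G, B) = -4*(237*G + (7 + 10/((-2)²))*B) = -4*(237*G + (7 + 10/4)*B) = -4*(237*G + (7 + 10*(¼))*B) = -4*(237*G + (7 + 5/2)*B) = -4*(237*G + 19*B/2) = -948*G - 38*B)
1/(71975 + V(o(13), -28)) = 1/(71975 + (-948*(1 + 13) - 38*(-28))) = 1/(71975 + (-948*14 + 1064)) = 1/(71975 + (-13272 + 1064)) = 1/(71975 - 12208) = 1/59767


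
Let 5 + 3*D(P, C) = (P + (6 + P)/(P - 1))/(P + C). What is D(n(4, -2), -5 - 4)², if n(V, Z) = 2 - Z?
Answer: 9409/2025 ≈ 4.6464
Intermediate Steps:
D(P, C) = -5/3 + (P + (6 + P)/(-1 + P))/(3*(C + P)) (D(P, C) = -5/3 + ((P + (6 + P)/(P - 1))/(P + C))/3 = -5/3 + ((P + (6 + P)/(-1 + P))/(C + P))/3 = -5/3 + (P + (6 + P)/(-1 + P))/(3*(C + P)))
D(n(4, -2), -5 - 4)² = ((6 - 4*(2 - 1*(-2))² + 5*(-5 - 4) + 5*(2 - 1*(-2)) - 5*(-5 - 4)*(2 - 1*(-2)))/(3*((2 - 1*(-2))² - (-5 - 4) - (2 - 1*(-2)) + (-5 - 4)*(2 - 1*(-2)))))² = ((6 - 4*(2 + 2)² + 5*(-9) + 5*(2 + 2) - 5*(-9)*(2 + 2))/(3*((2 + 2)² - 1*(-9) - (2 + 2) - 9*(2 + 2))))² = ((6 - 4*4² - 45 + 5*4 - 5*(-9)*4)/(3*(4² + 9 - 1*4 - 9*4)))² = ((6 - 4*16 - 45 + 20 + 180)/(3*(16 + 9 - 4 - 36)))² = ((⅓)*(6 - 64 - 45 + 20 + 180)/(-15))² = ((⅓)*(-1/15)*97)² = (-97/45)² = 9409/2025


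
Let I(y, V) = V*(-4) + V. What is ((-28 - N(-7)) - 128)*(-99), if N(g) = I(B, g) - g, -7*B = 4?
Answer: 18216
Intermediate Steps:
B = -4/7 (B = -⅐*4 = -4/7 ≈ -0.57143)
I(y, V) = -3*V (I(y, V) = -4*V + V = -3*V)
N(g) = -4*g (N(g) = -3*g - g = -4*g)
((-28 - N(-7)) - 128)*(-99) = ((-28 - (-4)*(-7)) - 128)*(-99) = ((-28 - 1*28) - 128)*(-99) = ((-28 - 28) - 128)*(-99) = (-56 - 128)*(-99) = -184*(-99) = 18216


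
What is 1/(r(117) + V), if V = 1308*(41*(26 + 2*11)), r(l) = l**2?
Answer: 1/2587833 ≈ 3.8642e-7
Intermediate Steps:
V = 2574144 (V = 1308*(41*(26 + 22)) = 1308*(41*48) = 1308*1968 = 2574144)
1/(r(117) + V) = 1/(117**2 + 2574144) = 1/(13689 + 2574144) = 1/2587833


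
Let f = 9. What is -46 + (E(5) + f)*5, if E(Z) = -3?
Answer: -16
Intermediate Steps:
-46 + (E(5) + f)*5 = -46 + (-3 + 9)*5 = -46 + 6*5 = -46 + 30 = -16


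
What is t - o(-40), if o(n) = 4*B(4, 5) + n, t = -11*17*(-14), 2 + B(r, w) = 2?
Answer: 2658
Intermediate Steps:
B(r, w) = 0 (B(r, w) = -2 + 2 = 0)
t = 2618 (t = -187*(-14) = 2618)
o(n) = n (o(n) = 4*0 + n = 0 + n = n)
t - o(-40) = 2618 - 1*(-40) = 2618 + 40 = 2658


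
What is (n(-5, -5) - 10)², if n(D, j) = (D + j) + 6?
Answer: 196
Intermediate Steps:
n(D, j) = 6 + D + j
(n(-5, -5) - 10)² = ((6 - 5 - 5) - 10)² = (-4 - 10)² = (-14)² = 196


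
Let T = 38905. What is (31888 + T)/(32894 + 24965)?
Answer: 70793/57859 ≈ 1.2235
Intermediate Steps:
(31888 + T)/(32894 + 24965) = (31888 + 38905)/(32894 + 24965) = 70793/57859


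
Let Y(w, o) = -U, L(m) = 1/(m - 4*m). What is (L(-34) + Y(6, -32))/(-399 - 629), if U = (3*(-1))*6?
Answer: -1837/104856 ≈ -0.017519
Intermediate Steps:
U = -18 (U = -3*6 = -18)
L(m) = -1/(3*m) (L(m) = 1/(-3*m) = -1/(3*m))
Y(w, o) = 18 (Y(w, o) = -1*(-18) = 18)
(L(-34) + Y(6, -32))/(-399 - 629) = (-⅓/(-34) + 18)/(-399 - 629) = (-⅓*(-1/34) + 18)/(-1028) = (1/102 + 18)*(-1/1028) = (1837/102)*(-1/1028) = -1837/104856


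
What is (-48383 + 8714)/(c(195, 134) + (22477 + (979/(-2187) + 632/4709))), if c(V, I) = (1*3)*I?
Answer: -58362069861/33659721790 ≈ -1.7339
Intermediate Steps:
c(V, I) = 3*I
(-48383 + 8714)/(c(195, 134) + (22477 + (979/(-2187) + 632/4709))) = (-48383 + 8714)/(3*134 + (22477 + (979/(-2187) + 632/4709))) = -39669/(402 + (22477 + (979*(-1/2187) + 632*(1/4709)))) = -39669/(402 + (22477 + (-979/2187 + 632/4709))) = -39669/(402 + (22477 - 3227927/10298583)) = -39669/(402 + 231478022164/10298583) = -39669/235618052530/10298583 = -39669*10298583/235618052530 = -58362069861/33659721790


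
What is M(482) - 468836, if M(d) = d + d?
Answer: -467872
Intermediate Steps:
M(d) = 2*d
M(482) - 468836 = 2*482 - 468836 = 964 - 468836 = -467872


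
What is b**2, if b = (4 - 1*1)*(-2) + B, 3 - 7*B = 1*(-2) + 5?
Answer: 36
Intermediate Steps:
B = 0 (B = 3/7 - (1*(-2) + 5)/7 = 3/7 - (-2 + 5)/7 = 3/7 - 1/7*3 = 3/7 - 3/7 = 0)
b = -6 (b = (4 - 1*1)*(-2) + 0 = (4 - 1)*(-2) + 0 = 3*(-2) + 0 = -6 + 0 = -6)
b**2 = (-6)**2 = 36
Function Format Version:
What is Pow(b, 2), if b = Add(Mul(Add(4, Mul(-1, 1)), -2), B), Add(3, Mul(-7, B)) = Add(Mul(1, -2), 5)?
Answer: 36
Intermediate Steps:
B = 0 (B = Add(Rational(3, 7), Mul(Rational(-1, 7), Add(Mul(1, -2), 5))) = Add(Rational(3, 7), Mul(Rational(-1, 7), Add(-2, 5))) = Add(Rational(3, 7), Mul(Rational(-1, 7), 3)) = Add(Rational(3, 7), Rational(-3, 7)) = 0)
b = -6 (b = Add(Mul(Add(4, Mul(-1, 1)), -2), 0) = Add(Mul(Add(4, -1), -2), 0) = Add(Mul(3, -2), 0) = Add(-6, 0) = -6)
Pow(b, 2) = Pow(-6, 2) = 36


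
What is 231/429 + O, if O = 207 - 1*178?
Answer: 384/13 ≈ 29.538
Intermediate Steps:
O = 29 (O = 207 - 178 = 29)
231/429 + O = 231/429 + 29 = 231*(1/429) + 29 = 7/13 + 29 = 384/13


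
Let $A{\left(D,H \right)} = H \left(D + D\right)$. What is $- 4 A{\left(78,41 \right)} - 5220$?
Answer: $-30804$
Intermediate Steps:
$A{\left(D,H \right)} = 2 D H$ ($A{\left(D,H \right)} = H 2 D = 2 D H$)
$- 4 A{\left(78,41 \right)} - 5220 = - 4 \cdot 2 \cdot 78 \cdot 41 - 5220 = \left(-4\right) 6396 - 5220 = -25584 - 5220 = -30804$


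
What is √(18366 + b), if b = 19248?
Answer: √37614 ≈ 193.94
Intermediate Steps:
√(18366 + b) = √(18366 + 19248) = √37614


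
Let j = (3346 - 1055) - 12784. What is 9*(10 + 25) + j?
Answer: -10178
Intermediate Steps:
j = -10493 (j = 2291 - 12784 = -10493)
9*(10 + 25) + j = 9*(10 + 25) - 10493 = 9*35 - 10493 = 315 - 10493 = -10178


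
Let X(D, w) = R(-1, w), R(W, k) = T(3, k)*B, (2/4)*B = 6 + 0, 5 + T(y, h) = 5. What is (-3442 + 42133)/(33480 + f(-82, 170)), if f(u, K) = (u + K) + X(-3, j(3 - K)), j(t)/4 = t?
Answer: 38691/33568 ≈ 1.1526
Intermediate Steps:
T(y, h) = 0 (T(y, h) = -5 + 5 = 0)
B = 12 (B = 2*(6 + 0) = 2*6 = 12)
j(t) = 4*t
R(W, k) = 0 (R(W, k) = 0*12 = 0)
X(D, w) = 0
f(u, K) = K + u (f(u, K) = (u + K) + 0 = (K + u) + 0 = K + u)
(-3442 + 42133)/(33480 + f(-82, 170)) = (-3442 + 42133)/(33480 + (170 - 82)) = 38691/(33480 + 88) = 38691/33568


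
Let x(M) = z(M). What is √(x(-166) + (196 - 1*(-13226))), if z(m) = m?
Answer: 2*√3314 ≈ 115.13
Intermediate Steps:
x(M) = M
√(x(-166) + (196 - 1*(-13226))) = √(-166 + (196 - 1*(-13226))) = √(-166 + (196 + 13226)) = √(-166 + 13422) = √13256 = 2*√3314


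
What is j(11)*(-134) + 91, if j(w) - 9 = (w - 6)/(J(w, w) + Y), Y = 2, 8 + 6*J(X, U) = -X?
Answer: -3785/7 ≈ -540.71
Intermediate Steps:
J(X, U) = -4/3 - X/6 (J(X, U) = -4/3 + (-X)/6 = -4/3 - X/6)
j(w) = 9 + (-6 + w)/(⅔ - w/6) (j(w) = 9 + (w - 6)/((-4/3 - w/6) + 2) = 9 + (-6 + w)/(⅔ - w/6))
j(11)*(-134) + 91 = (3*11/(-4 + 11))*(-134) + 91 = (3*11/7)*(-134) + 91 = (3*11*(⅐))*(-134) + 91 = (33/7)*(-134) + 91 = -4422/7 + 91 = -3785/7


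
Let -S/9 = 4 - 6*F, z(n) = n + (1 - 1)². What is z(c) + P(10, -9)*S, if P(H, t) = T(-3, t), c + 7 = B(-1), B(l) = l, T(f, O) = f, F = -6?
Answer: 1072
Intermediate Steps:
c = -8 (c = -7 - 1 = -8)
P(H, t) = -3
z(n) = n (z(n) = n + 0² = n + 0 = n)
S = -360 (S = -9*(4 - 6*(-6)) = -9*(4 + 36) = -9*40 = -360)
z(c) + P(10, -9)*S = -8 - 3*(-360) = -8 + 1080 = 1072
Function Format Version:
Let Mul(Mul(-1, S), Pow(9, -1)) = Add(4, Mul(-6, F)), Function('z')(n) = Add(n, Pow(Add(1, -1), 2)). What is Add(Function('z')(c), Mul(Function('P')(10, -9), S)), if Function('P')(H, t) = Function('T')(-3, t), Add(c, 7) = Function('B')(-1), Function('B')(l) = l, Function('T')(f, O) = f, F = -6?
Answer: 1072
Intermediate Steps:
c = -8 (c = Add(-7, -1) = -8)
Function('P')(H, t) = -3
Function('z')(n) = n (Function('z')(n) = Add(n, Pow(0, 2)) = Add(n, 0) = n)
S = -360 (S = Mul(-9, Add(4, Mul(-6, -6))) = Mul(-9, Add(4, 36)) = Mul(-9, 40) = -360)
Add(Function('z')(c), Mul(Function('P')(10, -9), S)) = Add(-8, Mul(-3, -360)) = Add(-8, 1080) = 1072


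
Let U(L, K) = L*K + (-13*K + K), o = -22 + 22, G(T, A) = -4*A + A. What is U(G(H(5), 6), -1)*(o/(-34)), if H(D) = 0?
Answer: 0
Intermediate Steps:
G(T, A) = -3*A
o = 0
U(L, K) = -12*K + K*L (U(L, K) = K*L - 12*K = -12*K + K*L)
U(G(H(5), 6), -1)*(o/(-34)) = (-(-12 - 3*6))*(0/(-34)) = (-(-12 - 18))*(0*(-1/34)) = -1*(-30)*0 = 30*0 = 0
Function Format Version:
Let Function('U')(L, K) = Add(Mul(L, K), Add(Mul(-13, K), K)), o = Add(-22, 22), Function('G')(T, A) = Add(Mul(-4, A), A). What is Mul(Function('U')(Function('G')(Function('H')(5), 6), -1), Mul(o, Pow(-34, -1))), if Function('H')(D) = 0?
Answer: 0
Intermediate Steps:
Function('G')(T, A) = Mul(-3, A)
o = 0
Function('U')(L, K) = Add(Mul(-12, K), Mul(K, L)) (Function('U')(L, K) = Add(Mul(K, L), Mul(-12, K)) = Add(Mul(-12, K), Mul(K, L)))
Mul(Function('U')(Function('G')(Function('H')(5), 6), -1), Mul(o, Pow(-34, -1))) = Mul(Mul(-1, Add(-12, Mul(-3, 6))), Mul(0, Pow(-34, -1))) = Mul(Mul(-1, Add(-12, -18)), Mul(0, Rational(-1, 34))) = Mul(Mul(-1, -30), 0) = Mul(30, 0) = 0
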